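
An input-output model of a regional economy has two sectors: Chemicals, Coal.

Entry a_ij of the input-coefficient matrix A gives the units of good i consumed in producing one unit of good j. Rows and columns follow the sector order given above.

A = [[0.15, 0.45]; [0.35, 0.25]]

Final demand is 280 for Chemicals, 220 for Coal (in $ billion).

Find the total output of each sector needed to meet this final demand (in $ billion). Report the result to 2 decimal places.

I − A =
  [   0.85    -0.45]
  [  -0.35     0.75]
det(I−A) = (0.85)(0.75) − (-0.45)(-0.35) = 0.4800
adj(I−A) = [[0.75, 0.45], [0.35, 0.85]]
(I − A)⁻¹ = adj(I−A) / det(I−A) ≈
  [   1.5625     0.9375]
  [   0.7292     1.7708]
x = (I − A)⁻¹ d = adj(I−A)·d / det(I−A), with det(I−A) = 0.4800:
  x_1 = (0.75·280 + 0.45·220) / 0.4800 = 309.00 / 0.4800 = 643.75
  x_2 = (0.35·280 + 0.85·220) / 0.4800 = 285.00 / 0.4800 = 593.75

x_1 = 643.75, x_2 = 593.75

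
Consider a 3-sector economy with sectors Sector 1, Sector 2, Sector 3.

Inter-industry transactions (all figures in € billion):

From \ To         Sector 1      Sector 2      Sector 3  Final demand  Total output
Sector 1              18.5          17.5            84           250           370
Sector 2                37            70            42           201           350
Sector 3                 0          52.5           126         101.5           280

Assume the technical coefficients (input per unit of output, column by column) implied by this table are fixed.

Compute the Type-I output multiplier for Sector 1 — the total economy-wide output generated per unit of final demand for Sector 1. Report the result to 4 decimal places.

Technical coefficients a_ij = z_ij / X_j:
  a_11 = 18.5/370 = 0.05, a_21 = 37/370 = 0.10, a_31 = 0/370 = 0.00
  a_12 = 17.5/350 = 0.05, a_22 = 70/350 = 0.20, a_32 = 52.5/350 = 0.15
  a_13 = 84/280 = 0.30, a_23 = 42/280 = 0.15, a_33 = 126/280 = 0.45
I − A =
  [   0.95    -0.05    -0.30]
  [  -0.10     0.80    -0.15]
  [   0.00    -0.15     0.55]
Cofactors of I−A, C_ij = (−1)^(i+j)·(minor ij) (rows/columns in the sector order above):
  C_11 = (0.80)(0.55) − (-0.15)(-0.15) = 0.4175
  C_12 = −[(-0.10)(0.55) − (-0.15)(0.00)] = 0.0550
  C_13 = (-0.10)(-0.15) − (0.80)(0.00) = 0.0150
  C_21 = −[(-0.05)(0.55) − (-0.30)(-0.15)] = 0.0725
  C_22 = (0.95)(0.55) − (-0.30)(0.00) = 0.5225
  C_23 = −[(0.95)(-0.15) − (-0.05)(0.00)] = 0.1425
  C_31 = (-0.05)(-0.15) − (-0.30)(0.80) = 0.2475
  C_32 = −[(0.95)(-0.15) − (-0.30)(-0.10)] = 0.1725
  C_33 = (0.95)(0.80) − (-0.05)(-0.10) = 0.7550
det(I−A) = Σ_j (I−A)_1j·C_1j = (0.95)(0.4175) + (-0.05)(0.0550) + (-0.30)(0.0150) = 0.389375
adj(I−A) = Cᵀ =
  [ 0.4175   0.0725   0.2475]
  [ 0.0550   0.5225   0.1725]
  [ 0.0150   0.1425   0.7550]
(I − A)⁻¹ = adj(I−A) / det(I−A) ≈
  [   1.07223     0.18620     0.63563]
  [   0.14125     1.34189     0.44302]
  [   0.03852     0.36597     1.93900]
The output multiplier for sector j is the column-j sum of the Leontief inverse (I − A)⁻¹ = adj(I−A) / det(I−A).
Column 1 of adj(I−A): (0.4175, 0.0550, 0.0150); det(I−A) = 0.389375.
m_1 = (0.4175 + 0.0550 + 0.0150) / 0.389375 = 0.4875 / 0.389375 ≈ 1.2520.

m_1 = 1.2520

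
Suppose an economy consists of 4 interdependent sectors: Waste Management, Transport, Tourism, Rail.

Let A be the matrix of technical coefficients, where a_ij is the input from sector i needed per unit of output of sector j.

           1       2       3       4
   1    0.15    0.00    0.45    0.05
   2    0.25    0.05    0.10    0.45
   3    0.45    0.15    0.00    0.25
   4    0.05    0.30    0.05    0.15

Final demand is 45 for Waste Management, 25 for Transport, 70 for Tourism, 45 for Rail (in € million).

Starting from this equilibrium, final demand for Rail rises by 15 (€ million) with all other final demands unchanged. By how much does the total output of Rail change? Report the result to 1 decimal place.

I − A =
  [   0.85     0.00    -0.45    -0.05]
  [  -0.25     0.95    -0.10    -0.45]
  [  -0.45    -0.15     1.00    -0.25]
  [  -0.05    -0.30    -0.05     0.85]
Compute the cofactors C_ij = (−1)^(i+j)·(3×3 minor ij) of I−A; the adjugate is their transpose:
adj(I−A) = Cᵀ =
  [ 0.6370   0.1065   0.3065   0.1840]
  [ 0.2815   0.5305   0.1975   0.3555]
  [ 0.3685   0.1785   0.5655   0.2825]
  [ 0.1585   0.2040   0.1210   0.5855]
det(I−A) = Σ_j (I−A)_1j·C_1j = (0.85)(0.6370) + (0.00)(0.2815) + (-0.45)(0.3685) + (-0.05)(0.1585) = 0.3677
(I − A)⁻¹ = adj(I−A) / det(I−A) ≈
  [   1.7324     0.2896     0.8336     0.5004]
  [   0.7656     1.4428     0.5371     0.9668]
  [   1.0022     0.4855     1.5379     0.7683]
  [   0.4311     0.5548     0.3291     1.5923]
Δx = (I − A)⁻¹ Δd with Δd having +15 in the Rail component and 0 elsewhere.
So Δx_4 = L_44 · (+15), where L_44 = adj(I−A)_44 / det(I−A) = 0.5855 / 0.3677.
Δx_4 = 0.5855 × (+15) / 0.3677 = 8.7825 / 0.3677 ≈ 23.9.

Δx_4 = 23.9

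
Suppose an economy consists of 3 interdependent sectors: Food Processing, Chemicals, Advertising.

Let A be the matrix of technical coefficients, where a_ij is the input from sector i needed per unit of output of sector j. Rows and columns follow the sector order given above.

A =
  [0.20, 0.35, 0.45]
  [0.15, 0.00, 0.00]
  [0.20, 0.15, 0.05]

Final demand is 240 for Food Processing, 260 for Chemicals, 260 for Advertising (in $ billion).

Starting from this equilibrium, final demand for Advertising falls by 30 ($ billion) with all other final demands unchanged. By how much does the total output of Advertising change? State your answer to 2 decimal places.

Δx_3 = -36.76

I − A =
  [   0.80    -0.35    -0.45]
  [  -0.15     1.00     0.00]
  [  -0.20    -0.15     0.95]
Cofactors of I−A, C_ij = (−1)^(i+j)·(minor ij) (rows/columns in the sector order above):
  C_11 = (1.00)(0.95) − (0.00)(-0.15) = 0.9500
  C_12 = −[(-0.15)(0.95) − (0.00)(-0.20)] = 0.1425
  C_13 = (-0.15)(-0.15) − (1.00)(-0.20) = 0.2225
  C_21 = −[(-0.35)(0.95) − (-0.45)(-0.15)] = 0.4000
  C_22 = (0.80)(0.95) − (-0.45)(-0.20) = 0.6700
  C_23 = −[(0.80)(-0.15) − (-0.35)(-0.20)] = 0.1900
  C_31 = (-0.35)(0.00) − (-0.45)(1.00) = 0.4500
  C_32 = −[(0.80)(0.00) − (-0.45)(-0.15)] = 0.0675
  C_33 = (0.80)(1.00) − (-0.35)(-0.15) = 0.7475
det(I−A) = Σ_j (I−A)_1j·C_1j = (0.80)(0.9500) + (-0.35)(0.1425) + (-0.45)(0.2225) = 0.6100
adj(I−A) = Cᵀ =
  [ 0.9500   0.4000   0.4500]
  [ 0.1425   0.6700   0.0675]
  [ 0.2225   0.1900   0.7475]
(I − A)⁻¹ = adj(I−A) / det(I−A) ≈
  [   1.5574     0.6557     0.7377]
  [   0.2336     1.0984     0.1107]
  [   0.3648     0.3115     1.2254]
Δx = (I − A)⁻¹ Δd with Δd having -30 in the Advertising component and 0 elsewhere.
So Δx_3 = L_33 · (-30), where L_33 = adj(I−A)_33 / det(I−A) = 0.7475 / 0.6100.
Δx_3 = 0.7475 × (-30) / 0.6100 = -22.425 / 0.6100 ≈ -36.76.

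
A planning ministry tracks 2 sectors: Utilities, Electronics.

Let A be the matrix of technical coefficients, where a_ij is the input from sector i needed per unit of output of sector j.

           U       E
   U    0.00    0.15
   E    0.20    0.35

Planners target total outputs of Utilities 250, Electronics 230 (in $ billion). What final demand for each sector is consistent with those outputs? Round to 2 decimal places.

I − A =
  [   1.00    -0.15]
  [  -0.20     0.65]
d = (I − A) x:
  d_U = (+1.00)·250 + (-0.15)·230 = 215.50
  d_E = (-0.20)·250 + (+0.65)·230 = 99.50

d_U = 215.50, d_E = 99.50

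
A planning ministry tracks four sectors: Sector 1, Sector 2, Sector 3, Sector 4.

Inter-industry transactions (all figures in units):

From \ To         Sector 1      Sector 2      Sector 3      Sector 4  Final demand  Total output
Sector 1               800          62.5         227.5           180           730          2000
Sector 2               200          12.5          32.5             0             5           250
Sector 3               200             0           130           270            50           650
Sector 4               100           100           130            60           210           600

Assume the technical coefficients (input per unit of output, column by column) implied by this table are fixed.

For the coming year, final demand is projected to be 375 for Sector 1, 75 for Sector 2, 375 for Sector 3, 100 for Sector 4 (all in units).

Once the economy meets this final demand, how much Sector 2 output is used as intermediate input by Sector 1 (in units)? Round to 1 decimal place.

z_21 = 159.4

Technical coefficients a_ij = z_ij / X_j:
  a_11 = 800/2000 = 0.40, a_21 = 200/2000 = 0.10, a_31 = 200/2000 = 0.10, a_41 = 100/2000 = 0.05
  a_12 = 62.5/250 = 0.25, a_22 = 12.5/250 = 0.05, a_32 = 0/250 = 0.00, a_42 = 100/250 = 0.40
  a_13 = 227.5/650 = 0.35, a_23 = 32.5/650 = 0.05, a_33 = 130/650 = 0.20, a_43 = 130/650 = 0.20
  a_14 = 180/600 = 0.30, a_24 = 0/600 = 0.00, a_34 = 270/600 = 0.45, a_44 = 60/600 = 0.10
I − A =
  [   0.60    -0.25    -0.35    -0.30]
  [  -0.10     0.95    -0.05     0.00]
  [  -0.10     0.00     0.80    -0.45]
  [  -0.05    -0.40    -0.20     0.90]
Compute the cofactors C_ij = (−1)^(i+j)·(3×3 minor ij) of I−A; the adjugate is their transpose:
adj(I−A) = Cᵀ =
  [ 0.589500   0.316500   0.373500   0.383250]
  [ 0.068625   0.320625   0.063750   0.054750]
  [ 0.124875   0.148125   0.464250   0.273750]
  [ 0.091000   0.193000   0.152250   0.401500]
det(I−A) = Σ_j (I−A)_1j·C_1j = (0.60)(0.589500) + (-0.25)(0.068625) + (-0.35)(0.124875) + (-0.30)(0.091000) = 0.2655375
(I − A)⁻¹ = adj(I−A) / det(I−A) ≈
  [   2.2200     1.1919     1.4066     1.4433]
  [   0.2584     1.2075     0.2401     0.2062]
  [   0.4703     0.5578     1.7483     1.0309]
  [   0.3427     0.7268     0.5734     1.5120]
First solve x = (I − A)⁻¹ d = adj(I−A)·d / det(I−A); in particular x_1 = (0.589500·375 + 0.316500·75 + 0.373500·375 + 0.383250·100) / 0.2655375 = 423.1875 / 0.2655375 ≈ 1593.701.
Intermediate flow from 2 to 1: z_21 = a_21 · x_1 = 0.10 × 423.1875 / 0.2655375 = 42.31875 / 0.2655375 ≈ 159.4.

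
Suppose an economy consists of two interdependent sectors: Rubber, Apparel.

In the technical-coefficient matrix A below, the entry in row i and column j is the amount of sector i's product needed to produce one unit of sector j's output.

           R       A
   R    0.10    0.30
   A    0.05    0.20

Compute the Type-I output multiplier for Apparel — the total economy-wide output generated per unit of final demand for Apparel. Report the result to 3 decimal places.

I − A =
  [   0.90    -0.30]
  [  -0.05     0.80]
det(I−A) = (0.90)(0.80) − (-0.30)(-0.05) = 0.7050
adj(I−A) = [[0.80, 0.30], [0.05, 0.90]]
(I − A)⁻¹ = adj(I−A) / det(I−A) ≈
  [   1.1348     0.4255]
  [   0.0709     1.2766]
The output multiplier for sector j is the column-j sum of the Leontief inverse (I − A)⁻¹ = adj(I−A) / det(I−A).
Column A of adj(I−A): (0.30, 0.90); det(I−A) = 0.7050.
m_A = (0.30 + 0.90) / 0.7050 = 1.20 / 0.7050 ≈ 1.702.

m_A = 1.702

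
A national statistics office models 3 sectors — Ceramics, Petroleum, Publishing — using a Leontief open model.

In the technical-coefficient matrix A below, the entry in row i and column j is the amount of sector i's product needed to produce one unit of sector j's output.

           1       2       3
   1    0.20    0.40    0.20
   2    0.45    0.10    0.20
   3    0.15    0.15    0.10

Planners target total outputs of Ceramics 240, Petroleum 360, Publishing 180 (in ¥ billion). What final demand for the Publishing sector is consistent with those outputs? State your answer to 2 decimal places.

d_3 = 72.00

I − A =
  [   0.80    -0.40    -0.20]
  [  -0.45     0.90    -0.20]
  [  -0.15    -0.15     0.90]
d = (I − A) x:
  d_1 = (+0.80)·240 + (-0.40)·360 + (-0.20)·180 = 12.00
  d_2 = (-0.45)·240 + (+0.90)·360 + (-0.20)·180 = 180.00
  d_3 = (-0.15)·240 + (-0.15)·360 + (+0.90)·180 = 72.00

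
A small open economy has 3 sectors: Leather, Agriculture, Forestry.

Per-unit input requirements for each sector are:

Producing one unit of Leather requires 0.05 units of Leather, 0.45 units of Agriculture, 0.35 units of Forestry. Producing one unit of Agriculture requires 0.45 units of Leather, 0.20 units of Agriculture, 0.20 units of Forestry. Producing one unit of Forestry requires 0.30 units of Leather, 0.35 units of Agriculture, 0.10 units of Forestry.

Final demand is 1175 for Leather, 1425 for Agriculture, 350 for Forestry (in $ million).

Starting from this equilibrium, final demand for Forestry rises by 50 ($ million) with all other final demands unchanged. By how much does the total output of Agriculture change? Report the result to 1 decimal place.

Δx_2 = 86.9

I − A =
  [   0.95    -0.45    -0.30]
  [  -0.45     0.80    -0.35]
  [  -0.35    -0.20     0.90]
Cofactors of I−A, C_ij = (−1)^(i+j)·(minor ij) (rows/columns in the sector order above):
  C_11 = (0.80)(0.90) − (-0.35)(-0.20) = 0.6500
  C_12 = −[(-0.45)(0.90) − (-0.35)(-0.35)] = 0.5275
  C_13 = (-0.45)(-0.20) − (0.80)(-0.35) = 0.3700
  C_21 = −[(-0.45)(0.90) − (-0.30)(-0.20)] = 0.4650
  C_22 = (0.95)(0.90) − (-0.30)(-0.35) = 0.7500
  C_23 = −[(0.95)(-0.20) − (-0.45)(-0.35)] = 0.3475
  C_31 = (-0.45)(-0.35) − (-0.30)(0.80) = 0.3975
  C_32 = −[(0.95)(-0.35) − (-0.30)(-0.45)] = 0.4675
  C_33 = (0.95)(0.80) − (-0.45)(-0.45) = 0.5575
det(I−A) = Σ_j (I−A)_1j·C_1j = (0.95)(0.6500) + (-0.45)(0.5275) + (-0.30)(0.3700) = 0.269125
adj(I−A) = Cᵀ =
  [ 0.6500   0.4650   0.3975]
  [ 0.5275   0.7500   0.4675]
  [ 0.3700   0.3475   0.5575]
(I − A)⁻¹ = adj(I−A) / det(I−A) ≈
  [   2.4152     1.7278     1.4770]
  [   1.9601     2.7868     1.7371]
  [   1.3748     1.2912     2.0715]
Δx = (I − A)⁻¹ Δd with Δd having +50 in the Forestry component and 0 elsewhere.
So Δx_2 = L_23 · (+50), where L_23 = adj(I−A)_23 / det(I−A) = 0.4675 / 0.269125.
Δx_2 = 0.4675 × (+50) / 0.269125 = 23.375 / 0.269125 ≈ 86.9.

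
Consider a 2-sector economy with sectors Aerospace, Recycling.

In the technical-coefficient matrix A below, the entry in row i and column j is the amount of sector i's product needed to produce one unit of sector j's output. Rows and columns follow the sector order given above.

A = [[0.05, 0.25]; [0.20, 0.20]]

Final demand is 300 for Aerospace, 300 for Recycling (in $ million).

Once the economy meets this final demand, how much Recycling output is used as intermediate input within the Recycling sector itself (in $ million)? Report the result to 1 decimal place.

z_22 = 97.2

I − A =
  [   0.95    -0.25]
  [  -0.20     0.80]
det(I−A) = (0.95)(0.80) − (-0.25)(-0.20) = 0.7100
adj(I−A) = [[0.80, 0.25], [0.20, 0.95]]
(I − A)⁻¹ = adj(I−A) / det(I−A) ≈
  [   1.1268     0.3521]
  [   0.2817     1.3380]
First solve x = (I − A)⁻¹ d = adj(I−A)·d / det(I−A); in particular x_2 = (0.20·300 + 0.95·300) / 0.7100 = 345.00 / 0.7100 ≈ 485.915.
Intermediate flow from 2 to 2: z_22 = a_22 · x_2 = 0.20 × 345.00 / 0.7100 = 69.00 / 0.7100 ≈ 97.2.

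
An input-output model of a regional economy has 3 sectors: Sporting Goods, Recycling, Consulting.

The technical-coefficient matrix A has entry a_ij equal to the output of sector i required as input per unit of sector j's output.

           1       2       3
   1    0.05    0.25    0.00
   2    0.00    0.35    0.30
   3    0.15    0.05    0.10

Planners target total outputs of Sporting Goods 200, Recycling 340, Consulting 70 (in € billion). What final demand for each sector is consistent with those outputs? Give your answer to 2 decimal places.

I − A =
  [   0.95    -0.25     0.00]
  [   0.00     0.65    -0.30]
  [  -0.15    -0.05     0.90]
d = (I − A) x:
  d_1 = (+0.95)·200 + (-0.25)·340 + (+0.00)·70 = 105.00
  d_2 = (+0.00)·200 + (+0.65)·340 + (-0.30)·70 = 200.00
  d_3 = (-0.15)·200 + (-0.05)·340 + (+0.90)·70 = 16.00

d_1 = 105.00, d_2 = 200.00, d_3 = 16.00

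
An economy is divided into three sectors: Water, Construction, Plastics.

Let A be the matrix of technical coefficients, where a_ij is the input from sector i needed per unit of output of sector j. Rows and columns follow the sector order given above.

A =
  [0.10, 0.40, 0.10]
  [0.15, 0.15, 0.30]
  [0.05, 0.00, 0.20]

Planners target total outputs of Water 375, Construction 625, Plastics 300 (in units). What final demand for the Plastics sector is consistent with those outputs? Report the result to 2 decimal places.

d_3 = 221.25

I − A =
  [   0.90    -0.40    -0.10]
  [  -0.15     0.85    -0.30]
  [  -0.05     0.00     0.80]
d = (I − A) x:
  d_1 = (+0.90)·375 + (-0.40)·625 + (-0.10)·300 = 57.50
  d_2 = (-0.15)·375 + (+0.85)·625 + (-0.30)·300 = 385.00
  d_3 = (-0.05)·375 + (+0.00)·625 + (+0.80)·300 = 221.25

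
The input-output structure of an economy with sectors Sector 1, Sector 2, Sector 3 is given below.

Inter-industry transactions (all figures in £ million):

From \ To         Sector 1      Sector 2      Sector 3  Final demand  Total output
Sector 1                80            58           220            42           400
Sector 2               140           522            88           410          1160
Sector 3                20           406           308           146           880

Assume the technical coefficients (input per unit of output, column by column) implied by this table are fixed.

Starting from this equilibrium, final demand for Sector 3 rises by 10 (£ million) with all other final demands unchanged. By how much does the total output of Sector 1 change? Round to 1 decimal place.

Technical coefficients a_ij = z_ij / X_j:
  a_11 = 80/400 = 0.20, a_21 = 140/400 = 0.35, a_31 = 20/400 = 0.05
  a_12 = 58/1160 = 0.05, a_22 = 522/1160 = 0.45, a_32 = 406/1160 = 0.35
  a_13 = 220/880 = 0.25, a_23 = 88/880 = 0.10, a_33 = 308/880 = 0.35
I − A =
  [   0.80    -0.05    -0.25]
  [  -0.35     0.55    -0.10]
  [  -0.05    -0.35     0.65]
Cofactors of I−A, C_ij = (−1)^(i+j)·(minor ij) (rows/columns in the sector order above):
  C_11 = (0.55)(0.65) − (-0.10)(-0.35) = 0.3225
  C_12 = −[(-0.35)(0.65) − (-0.10)(-0.05)] = 0.2325
  C_13 = (-0.35)(-0.35) − (0.55)(-0.05) = 0.1500
  C_21 = −[(-0.05)(0.65) − (-0.25)(-0.35)] = 0.1200
  C_22 = (0.80)(0.65) − (-0.25)(-0.05) = 0.5075
  C_23 = −[(0.80)(-0.35) − (-0.05)(-0.05)] = 0.2825
  C_31 = (-0.05)(-0.10) − (-0.25)(0.55) = 0.1425
  C_32 = −[(0.80)(-0.10) − (-0.25)(-0.35)] = 0.1675
  C_33 = (0.80)(0.55) − (-0.05)(-0.35) = 0.4225
det(I−A) = Σ_j (I−A)_1j·C_1j = (0.80)(0.3225) + (-0.05)(0.2325) + (-0.25)(0.1500) = 0.208875
adj(I−A) = Cᵀ =
  [ 0.3225   0.1200   0.1425]
  [ 0.2325   0.5075   0.1675]
  [ 0.1500   0.2825   0.4225]
(I − A)⁻¹ = adj(I−A) / det(I−A) ≈
  [   1.5440     0.5745     0.6822]
  [   1.1131     2.4297     0.8019]
  [   0.7181     1.3525     2.0227]
Δx = (I − A)⁻¹ Δd with Δd having +10 in the Sector 3 component and 0 elsewhere.
So Δx_1 = L_13 · (+10), where L_13 = adj(I−A)_13 / det(I−A) = 0.1425 / 0.208875.
Δx_1 = 0.1425 × (+10) / 0.208875 = 1.425 / 0.208875 ≈ 6.8.

Δx_1 = 6.8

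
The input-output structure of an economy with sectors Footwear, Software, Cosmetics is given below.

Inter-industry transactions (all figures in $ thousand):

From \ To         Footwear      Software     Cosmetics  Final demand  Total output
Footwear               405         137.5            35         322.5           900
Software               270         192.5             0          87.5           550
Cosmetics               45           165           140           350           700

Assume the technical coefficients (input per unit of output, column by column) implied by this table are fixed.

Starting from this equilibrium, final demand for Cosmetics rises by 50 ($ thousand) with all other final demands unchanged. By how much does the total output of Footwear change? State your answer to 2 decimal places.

Technical coefficients a_ij = z_ij / X_j:
  a_11 = 405/900 = 0.45, a_21 = 270/900 = 0.30, a_31 = 45/900 = 0.05
  a_12 = 137.5/550 = 0.25, a_22 = 192.5/550 = 0.35, a_32 = 165/550 = 0.30
  a_13 = 35/700 = 0.05, a_23 = 0/700 = 0.00, a_33 = 140/700 = 0.20
I − A =
  [   0.55    -0.25    -0.05]
  [  -0.30     0.65     0.00]
  [  -0.05    -0.30     0.80]
Cofactors of I−A, C_ij = (−1)^(i+j)·(minor ij) (rows/columns in the sector order above):
  C_11 = (0.65)(0.80) − (0.00)(-0.30) = 0.5200
  C_12 = −[(-0.30)(0.80) − (0.00)(-0.05)] = 0.2400
  C_13 = (-0.30)(-0.30) − (0.65)(-0.05) = 0.1225
  C_21 = −[(-0.25)(0.80) − (-0.05)(-0.30)] = 0.2150
  C_22 = (0.55)(0.80) − (-0.05)(-0.05) = 0.4375
  C_23 = −[(0.55)(-0.30) − (-0.25)(-0.05)] = 0.1775
  C_31 = (-0.25)(0.00) − (-0.05)(0.65) = 0.0325
  C_32 = −[(0.55)(0.00) − (-0.05)(-0.30)] = 0.0150
  C_33 = (0.55)(0.65) − (-0.25)(-0.30) = 0.2825
det(I−A) = Σ_j (I−A)_1j·C_1j = (0.55)(0.5200) + (-0.25)(0.2400) + (-0.05)(0.1225) = 0.219875
adj(I−A) = Cᵀ =
  [ 0.5200   0.2150   0.0325]
  [ 0.2400   0.4375   0.0150]
  [ 0.1225   0.1775   0.2825]
(I − A)⁻¹ = adj(I−A) / det(I−A) ≈
  [   2.3650     0.9778     0.1478]
  [   1.0915     1.9898     0.0682]
  [   0.5571     0.8073     1.2848]
Δx = (I − A)⁻¹ Δd with Δd having +50 in the Cosmetics component and 0 elsewhere.
So Δx_1 = L_13 · (+50), where L_13 = adj(I−A)_13 / det(I−A) = 0.0325 / 0.219875.
Δx_1 = 0.0325 × (+50) / 0.219875 = 1.625 / 0.219875 ≈ 7.39.

Δx_1 = 7.39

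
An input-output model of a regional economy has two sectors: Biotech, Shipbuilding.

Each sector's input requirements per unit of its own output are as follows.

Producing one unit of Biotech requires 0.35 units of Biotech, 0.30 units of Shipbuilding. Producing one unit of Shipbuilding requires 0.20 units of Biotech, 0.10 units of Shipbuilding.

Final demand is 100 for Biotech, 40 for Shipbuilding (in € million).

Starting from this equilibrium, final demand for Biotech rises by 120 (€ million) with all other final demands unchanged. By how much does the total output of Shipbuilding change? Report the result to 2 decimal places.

I − A =
  [   0.65    -0.20]
  [  -0.30     0.90]
det(I−A) = (0.65)(0.90) − (-0.20)(-0.30) = 0.5250
adj(I−A) = [[0.90, 0.20], [0.30, 0.65]]
(I − A)⁻¹ = adj(I−A) / det(I−A) ≈
  [   1.7143     0.3810]
  [   0.5714     1.2381]
Δx = (I − A)⁻¹ Δd with Δd having +120 in the Biotech component and 0 elsewhere.
So Δx_S = L_SB · (+120), where L_SB = adj(I−A)_SB / det(I−A) = 0.30 / 0.5250.
Δx_S = 0.30 × (+120) / 0.5250 = 36.00 / 0.5250 ≈ 68.57.

Δx_S = 68.57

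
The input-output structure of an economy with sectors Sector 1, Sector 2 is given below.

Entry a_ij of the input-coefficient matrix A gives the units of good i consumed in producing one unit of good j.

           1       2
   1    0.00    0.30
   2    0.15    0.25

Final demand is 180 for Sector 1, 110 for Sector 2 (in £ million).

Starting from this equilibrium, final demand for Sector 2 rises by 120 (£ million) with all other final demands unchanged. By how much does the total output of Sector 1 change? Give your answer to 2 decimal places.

Δx_1 = 51.06

I − A =
  [   1.00    -0.30]
  [  -0.15     0.75]
det(I−A) = (1.00)(0.75) − (-0.30)(-0.15) = 0.7050
adj(I−A) = [[0.75, 0.30], [0.15, 1.00]]
(I − A)⁻¹ = adj(I−A) / det(I−A) ≈
  [   1.0638     0.4255]
  [   0.2128     1.4184]
Δx = (I − A)⁻¹ Δd with Δd having +120 in the Sector 2 component and 0 elsewhere.
So Δx_1 = L_12 · (+120), where L_12 = adj(I−A)_12 / det(I−A) = 0.30 / 0.7050.
Δx_1 = 0.30 × (+120) / 0.7050 = 36.00 / 0.7050 ≈ 51.06.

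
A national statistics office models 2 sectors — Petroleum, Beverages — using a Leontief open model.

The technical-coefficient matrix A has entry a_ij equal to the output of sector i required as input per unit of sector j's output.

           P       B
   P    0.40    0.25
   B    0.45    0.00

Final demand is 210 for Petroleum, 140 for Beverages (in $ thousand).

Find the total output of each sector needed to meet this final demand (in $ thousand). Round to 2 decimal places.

I − A =
  [   0.60    -0.25]
  [  -0.45     1.00]
det(I−A) = (0.60)(1.00) − (-0.25)(-0.45) = 0.4875
adj(I−A) = [[1.00, 0.25], [0.45, 0.60]]
(I − A)⁻¹ = adj(I−A) / det(I−A) ≈
  [   2.0513     0.5128]
  [   0.9231     1.2308]
x = (I − A)⁻¹ d = adj(I−A)·d / det(I−A), with det(I−A) = 0.4875:
  x_P = (1.00·210 + 0.25·140) / 0.4875 = 245.00 / 0.4875 ≈ 502.56
  x_B = (0.45·210 + 0.60·140) / 0.4875 = 178.50 / 0.4875 ≈ 366.15

x_P = 502.56, x_B = 366.15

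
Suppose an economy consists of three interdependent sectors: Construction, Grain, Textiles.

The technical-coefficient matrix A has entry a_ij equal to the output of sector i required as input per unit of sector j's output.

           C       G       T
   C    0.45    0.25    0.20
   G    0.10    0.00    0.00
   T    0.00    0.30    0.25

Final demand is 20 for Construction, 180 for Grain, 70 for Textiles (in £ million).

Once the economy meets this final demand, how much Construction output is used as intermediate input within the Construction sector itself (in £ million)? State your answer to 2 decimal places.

I − A =
  [   0.55    -0.25    -0.20]
  [  -0.10     1.00     0.00]
  [   0.00    -0.30     0.75]
Cofactors of I−A, C_ij = (−1)^(i+j)·(minor ij) (rows/columns in the sector order above):
  C_11 = (1.00)(0.75) − (0.00)(-0.30) = 0.7500
  C_12 = −[(-0.10)(0.75) − (0.00)(0.00)] = 0.0750
  C_13 = (-0.10)(-0.30) − (1.00)(0.00) = 0.0300
  C_21 = −[(-0.25)(0.75) − (-0.20)(-0.30)] = 0.2475
  C_22 = (0.55)(0.75) − (-0.20)(0.00) = 0.4125
  C_23 = −[(0.55)(-0.30) − (-0.25)(0.00)] = 0.1650
  C_31 = (-0.25)(0.00) − (-0.20)(1.00) = 0.2000
  C_32 = −[(0.55)(0.00) − (-0.20)(-0.10)] = 0.0200
  C_33 = (0.55)(1.00) − (-0.25)(-0.10) = 0.5250
det(I−A) = Σ_j (I−A)_1j·C_1j = (0.55)(0.7500) + (-0.25)(0.0750) + (-0.20)(0.0300) = 0.38775
adj(I−A) = Cᵀ =
  [ 0.7500   0.2475   0.2000]
  [ 0.0750   0.4125   0.0200]
  [ 0.0300   0.1650   0.5250]
(I − A)⁻¹ = adj(I−A) / det(I−A) ≈
  [   1.9342     0.6383     0.5158]
  [   0.1934     1.0638     0.0516]
  [   0.0774     0.4255     1.3540]
First solve x = (I − A)⁻¹ d = adj(I−A)·d / det(I−A); in particular x_C = (0.7500·20 + 0.2475·180 + 0.2000·70) / 0.38775 = 73.55 / 0.38775 ≈ 189.6841.
Intermediate flow from C to C: z_CC = a_CC · x_C = 0.45 × 73.55 / 0.38775 = 33.0975 / 0.38775 ≈ 85.36.

z_CC = 85.36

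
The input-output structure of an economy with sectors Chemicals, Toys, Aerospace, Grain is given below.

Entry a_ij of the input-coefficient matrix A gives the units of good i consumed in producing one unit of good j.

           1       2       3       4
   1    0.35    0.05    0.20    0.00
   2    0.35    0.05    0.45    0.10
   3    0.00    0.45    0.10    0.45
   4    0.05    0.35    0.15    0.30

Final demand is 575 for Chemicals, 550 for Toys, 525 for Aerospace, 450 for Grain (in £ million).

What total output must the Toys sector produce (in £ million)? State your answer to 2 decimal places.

I − A =
  [   0.65    -0.05    -0.20     0.00]
  [  -0.35     0.95    -0.45    -0.10]
  [   0.00    -0.45     0.90    -0.45]
  [  -0.05    -0.35    -0.15     0.70]
Compute the cofactors C_ij = (−1)^(i+j)·(3×3 minor ij) of I−A; the adjugate is their transpose:
adj(I−A) = Cᵀ =
  [ 0.283500   0.122625   0.142500   0.109125]
  [ 0.211500   0.361125   0.264500   0.221625]
  [ 0.189000   0.308250   0.397000   0.299250]
  [ 0.166500   0.255375   0.227500   0.376875]
det(I−A) = Σ_j (I−A)_1j·C_1j = (0.65)(0.283500) + (-0.05)(0.211500) + (-0.20)(0.189000) + (0.00)(0.166500) = 0.1359
(I − A)⁻¹ = adj(I−A) / det(I−A) ≈
  [   2.0861     0.9023     1.0486     0.8030]
  [   1.5563     2.6573     1.9463     1.6308]
  [   1.3907     2.2682     2.9213     2.2020]
  [   1.2252     1.8791     1.6740     2.7732]
x = (I − A)⁻¹ d = adj(I−A)·d / det(I−A), with det(I−A) = 0.1359:
  x_1 = (0.283500·575 + 0.122625·550 + 0.142500·525 + 0.109125·450) / 0.1359 = 354.375 / 0.1359 ≈ 2607.62
  x_2 = (0.211500·575 + 0.361125·550 + 0.264500·525 + 0.221625·450) / 0.1359 = 558.825 / 0.1359 ≈ 4112.03
  x_3 = (0.189000·575 + 0.308250·550 + 0.397000·525 + 0.299250·450) / 0.1359 = 621.30 / 0.1359 ≈ 4571.74
  x_4 = (0.166500·575 + 0.255375·550 + 0.227500·525 + 0.376875·450) / 0.1359 = 525.225 / 0.1359 ≈ 3864.79

x_2 = 4112.03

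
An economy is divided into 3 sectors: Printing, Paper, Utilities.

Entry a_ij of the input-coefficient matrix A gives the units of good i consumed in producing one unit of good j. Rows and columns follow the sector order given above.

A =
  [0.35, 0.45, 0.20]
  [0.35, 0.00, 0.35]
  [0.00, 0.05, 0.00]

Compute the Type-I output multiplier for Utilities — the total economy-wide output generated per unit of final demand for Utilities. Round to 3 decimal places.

m_3 = 2.403

I − A =
  [   0.65    -0.45    -0.20]
  [  -0.35     1.00    -0.35]
  [   0.00    -0.05     1.00]
Cofactors of I−A, C_ij = (−1)^(i+j)·(minor ij) (rows/columns in the sector order above):
  C_11 = (1.00)(1.00) − (-0.35)(-0.05) = 0.9825
  C_12 = −[(-0.35)(1.00) − (-0.35)(0.00)] = 0.3500
  C_13 = (-0.35)(-0.05) − (1.00)(0.00) = 0.0175
  C_21 = −[(-0.45)(1.00) − (-0.20)(-0.05)] = 0.4600
  C_22 = (0.65)(1.00) − (-0.20)(0.00) = 0.6500
  C_23 = −[(0.65)(-0.05) − (-0.45)(0.00)] = 0.0325
  C_31 = (-0.45)(-0.35) − (-0.20)(1.00) = 0.3575
  C_32 = −[(0.65)(-0.35) − (-0.20)(-0.35)] = 0.2975
  C_33 = (0.65)(1.00) − (-0.45)(-0.35) = 0.4925
det(I−A) = Σ_j (I−A)_1j·C_1j = (0.65)(0.9825) + (-0.45)(0.3500) + (-0.20)(0.0175) = 0.477625
adj(I−A) = Cᵀ =
  [ 0.9825   0.4600   0.3575]
  [ 0.3500   0.6500   0.2975]
  [ 0.0175   0.0325   0.4925]
(I − A)⁻¹ = adj(I−A) / det(I−A) ≈
  [   2.0571     0.9631     0.7485]
  [   0.7328     1.3609     0.6229]
  [   0.0366     0.0680     1.0311]
The output multiplier for sector j is the column-j sum of the Leontief inverse (I − A)⁻¹ = adj(I−A) / det(I−A).
Column 3 of adj(I−A): (0.3575, 0.2975, 0.4925); det(I−A) = 0.477625.
m_3 = (0.3575 + 0.2975 + 0.4925) / 0.477625 = 1.1475 / 0.477625 ≈ 2.403.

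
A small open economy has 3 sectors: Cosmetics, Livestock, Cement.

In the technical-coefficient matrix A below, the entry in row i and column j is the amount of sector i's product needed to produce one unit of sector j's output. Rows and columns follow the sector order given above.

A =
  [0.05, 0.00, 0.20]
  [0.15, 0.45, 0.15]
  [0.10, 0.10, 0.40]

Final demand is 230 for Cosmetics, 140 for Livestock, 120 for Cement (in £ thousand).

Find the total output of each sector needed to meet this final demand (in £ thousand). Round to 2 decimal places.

x_1 = 310.08, x_2 = 427.17, x_3 = 322.87

I − A =
  [   0.95     0.00    -0.20]
  [  -0.15     0.55    -0.15]
  [  -0.10    -0.10     0.60]
Cofactors of I−A, C_ij = (−1)^(i+j)·(minor ij) (rows/columns in the sector order above):
  C_11 = (0.55)(0.60) − (-0.15)(-0.10) = 0.3150
  C_12 = −[(-0.15)(0.60) − (-0.15)(-0.10)] = 0.1050
  C_13 = (-0.15)(-0.10) − (0.55)(-0.10) = 0.0700
  C_21 = −[(0.00)(0.60) − (-0.20)(-0.10)] = 0.0200
  C_22 = (0.95)(0.60) − (-0.20)(-0.10) = 0.5500
  C_23 = −[(0.95)(-0.10) − (0.00)(-0.10)] = 0.0950
  C_31 = (0.00)(-0.15) − (-0.20)(0.55) = 0.1100
  C_32 = −[(0.95)(-0.15) − (-0.20)(-0.15)] = 0.1725
  C_33 = (0.95)(0.55) − (0.00)(-0.15) = 0.5225
det(I−A) = Σ_j (I−A)_1j·C_1j = (0.95)(0.3150) + (0.00)(0.1050) + (-0.20)(0.0700) = 0.28525
adj(I−A) = Cᵀ =
  [ 0.3150   0.0200   0.1100]
  [ 0.1050   0.5500   0.1725]
  [ 0.0700   0.0950   0.5225]
(I − A)⁻¹ = adj(I−A) / det(I−A) ≈
  [   1.1043     0.0701     0.3856]
  [   0.3681     1.9281     0.6047]
  [   0.2454     0.3330     1.8317]
x = (I − A)⁻¹ d = adj(I−A)·d / det(I−A), with det(I−A) = 0.28525:
  x_1 = (0.3150·230 + 0.0200·140 + 0.1100·120) / 0.28525 = 88.45 / 0.28525 ≈ 310.08
  x_2 = (0.1050·230 + 0.5500·140 + 0.1725·120) / 0.28525 = 121.85 / 0.28525 ≈ 427.17
  x_3 = (0.0700·230 + 0.0950·140 + 0.5225·120) / 0.28525 = 92.10 / 0.28525 ≈ 322.87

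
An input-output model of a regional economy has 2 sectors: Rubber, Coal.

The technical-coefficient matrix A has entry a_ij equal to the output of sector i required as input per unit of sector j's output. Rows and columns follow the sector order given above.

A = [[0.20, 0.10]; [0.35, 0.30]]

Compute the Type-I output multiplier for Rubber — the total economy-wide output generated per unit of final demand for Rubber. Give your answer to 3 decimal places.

m_1 = 2.000

I − A =
  [   0.80    -0.10]
  [  -0.35     0.70]
det(I−A) = (0.80)(0.70) − (-0.10)(-0.35) = 0.5250
adj(I−A) = [[0.70, 0.10], [0.35, 0.80]]
(I − A)⁻¹ = adj(I−A) / det(I−A) ≈
  [   1.3333     0.1905]
  [   0.6667     1.5238]
The output multiplier for sector j is the column-j sum of the Leontief inverse (I − A)⁻¹ = adj(I−A) / det(I−A).
Column 1 of adj(I−A): (0.70, 0.35); det(I−A) = 0.5250.
m_1 = (0.70 + 0.35) / 0.5250 = 1.05 / 0.5250 = 2.000.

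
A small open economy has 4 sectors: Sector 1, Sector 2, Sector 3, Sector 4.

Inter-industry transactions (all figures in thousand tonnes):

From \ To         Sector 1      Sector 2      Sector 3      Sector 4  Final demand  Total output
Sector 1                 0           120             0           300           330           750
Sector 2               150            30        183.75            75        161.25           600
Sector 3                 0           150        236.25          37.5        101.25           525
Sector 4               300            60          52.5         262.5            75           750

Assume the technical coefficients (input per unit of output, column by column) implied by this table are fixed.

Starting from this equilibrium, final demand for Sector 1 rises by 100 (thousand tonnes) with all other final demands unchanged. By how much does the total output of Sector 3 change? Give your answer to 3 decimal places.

Technical coefficients a_ij = z_ij / X_j:
  a_11 = 0/750 = 0.00, a_21 = 150/750 = 0.20, a_31 = 0/750 = 0.00, a_41 = 300/750 = 0.40
  a_12 = 120/600 = 0.20, a_22 = 30/600 = 0.05, a_32 = 150/600 = 0.25, a_42 = 60/600 = 0.10
  a_13 = 0/525 = 0.00, a_23 = 183.75/525 = 0.35, a_33 = 236.25/525 = 0.45, a_43 = 52.5/525 = 0.10
  a_14 = 300/750 = 0.40, a_24 = 75/750 = 0.10, a_34 = 37.5/750 = 0.05, a_44 = 262.5/750 = 0.35
I − A =
  [   1.00    -0.20     0.00    -0.40]
  [  -0.20     0.95    -0.35    -0.10]
  [   0.00    -0.25     0.55    -0.05]
  [  -0.40    -0.10    -0.10     0.65]
Compute the cofactors C_ij = (−1)^(i+j)·(3×3 minor ij) of I−A; the adjugate is their transpose:
adj(I−A) = Cᵀ =
  [ 0.26825   0.10250   0.09950   0.18850]
  [ 0.09950   0.26450   0.18950   0.11650]
  [ 0.06250   0.13150   0.41350   0.09050]
  [ 0.19000   0.12400   0.15400   0.41300]
det(I−A) = Σ_j (I−A)_1j·C_1j = (1.00)(0.26825) + (-0.20)(0.09950) + (0.00)(0.06250) + (-0.40)(0.19000) = 0.17235
(I − A)⁻¹ = adj(I−A) / det(I−A) ≈
  [   1.5564     0.5947     0.5773     1.0937]
  [   0.5773     1.5347     1.0995     0.6760]
  [   0.3626     0.7630     2.3992     0.5251]
  [   1.1024     0.7195     0.8935     2.3963]
Δx = (I − A)⁻¹ Δd with Δd having +100 in the Sector 1 component and 0 elsewhere.
So Δx_3 = L_31 · (+100), where L_31 = adj(I−A)_31 / det(I−A) = 0.06250 / 0.17235.
Δx_3 = 0.06250 × (+100) / 0.17235 = 6.25 / 0.17235 ≈ 36.263.

Δx_3 = 36.263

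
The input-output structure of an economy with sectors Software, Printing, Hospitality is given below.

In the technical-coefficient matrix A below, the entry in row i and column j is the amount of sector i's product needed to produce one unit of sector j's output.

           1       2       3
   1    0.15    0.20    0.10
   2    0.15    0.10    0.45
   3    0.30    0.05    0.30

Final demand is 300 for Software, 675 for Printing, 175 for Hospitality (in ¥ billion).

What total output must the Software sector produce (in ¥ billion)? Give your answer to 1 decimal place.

x_1 = 707.2

I − A =
  [   0.85    -0.20    -0.10]
  [  -0.15     0.90    -0.45]
  [  -0.30    -0.05     0.70]
Cofactors of I−A, C_ij = (−1)^(i+j)·(minor ij) (rows/columns in the sector order above):
  C_11 = (0.90)(0.70) − (-0.45)(-0.05) = 0.6075
  C_12 = −[(-0.15)(0.70) − (-0.45)(-0.30)] = 0.2400
  C_13 = (-0.15)(-0.05) − (0.90)(-0.30) = 0.2775
  C_21 = −[(-0.20)(0.70) − (-0.10)(-0.05)] = 0.1450
  C_22 = (0.85)(0.70) − (-0.10)(-0.30) = 0.5650
  C_23 = −[(0.85)(-0.05) − (-0.20)(-0.30)] = 0.1025
  C_31 = (-0.20)(-0.45) − (-0.10)(0.90) = 0.1800
  C_32 = −[(0.85)(-0.45) − (-0.10)(-0.15)] = 0.3975
  C_33 = (0.85)(0.90) − (-0.20)(-0.15) = 0.7350
det(I−A) = Σ_j (I−A)_1j·C_1j = (0.85)(0.6075) + (-0.20)(0.2400) + (-0.10)(0.2775) = 0.440625
adj(I−A) = Cᵀ =
  [ 0.6075   0.1450   0.1800]
  [ 0.2400   0.5650   0.3975]
  [ 0.2775   0.1025   0.7350]
(I − A)⁻¹ = adj(I−A) / det(I−A) ≈
  [   1.3787     0.3291     0.4085]
  [   0.5447     1.2823     0.9021]
  [   0.6298     0.2326     1.6681]
x = (I − A)⁻¹ d = adj(I−A)·d / det(I−A), with det(I−A) = 0.440625:
  x_1 = (0.6075·300 + 0.1450·675 + 0.1800·175) / 0.440625 = 311.625 / 0.440625 ≈ 707.2
  x_2 = (0.2400·300 + 0.5650·675 + 0.3975·175) / 0.440625 = 522.9375 / 0.440625 ≈ 1186.8
  x_3 = (0.2775·300 + 0.1025·675 + 0.7350·175) / 0.440625 = 281.0625 / 0.440625 ≈ 637.9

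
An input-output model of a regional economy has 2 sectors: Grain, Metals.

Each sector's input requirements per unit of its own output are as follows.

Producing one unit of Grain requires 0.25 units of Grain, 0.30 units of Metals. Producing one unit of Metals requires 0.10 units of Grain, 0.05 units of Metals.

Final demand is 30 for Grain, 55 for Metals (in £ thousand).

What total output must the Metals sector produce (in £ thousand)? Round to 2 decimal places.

x_2 = 73.63

I − A =
  [   0.75    -0.10]
  [  -0.30     0.95]
det(I−A) = (0.75)(0.95) − (-0.10)(-0.30) = 0.6825
adj(I−A) = [[0.95, 0.10], [0.30, 0.75]]
(I − A)⁻¹ = adj(I−A) / det(I−A) ≈
  [   1.3919     0.1465]
  [   0.4396     1.0989]
x = (I − A)⁻¹ d = adj(I−A)·d / det(I−A), with det(I−A) = 0.6825:
  x_1 = (0.95·30 + 0.10·55) / 0.6825 = 34.00 / 0.6825 ≈ 49.82
  x_2 = (0.30·30 + 0.75·55) / 0.6825 = 50.25 / 0.6825 ≈ 73.63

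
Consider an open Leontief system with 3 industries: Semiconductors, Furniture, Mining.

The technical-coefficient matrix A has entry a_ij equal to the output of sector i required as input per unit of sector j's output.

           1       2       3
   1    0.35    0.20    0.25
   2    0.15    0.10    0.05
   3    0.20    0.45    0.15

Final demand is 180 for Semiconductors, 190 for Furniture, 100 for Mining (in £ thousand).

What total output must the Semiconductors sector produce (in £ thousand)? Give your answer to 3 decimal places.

I − A =
  [   0.65    -0.20    -0.25]
  [  -0.15     0.90    -0.05]
  [  -0.20    -0.45     0.85]
Cofactors of I−A, C_ij = (−1)^(i+j)·(minor ij) (rows/columns in the sector order above):
  C_11 = (0.90)(0.85) − (-0.05)(-0.45) = 0.7425
  C_12 = −[(-0.15)(0.85) − (-0.05)(-0.20)] = 0.1375
  C_13 = (-0.15)(-0.45) − (0.90)(-0.20) = 0.2475
  C_21 = −[(-0.20)(0.85) − (-0.25)(-0.45)] = 0.2825
  C_22 = (0.65)(0.85) − (-0.25)(-0.20) = 0.5025
  C_23 = −[(0.65)(-0.45) − (-0.20)(-0.20)] = 0.3325
  C_31 = (-0.20)(-0.05) − (-0.25)(0.90) = 0.2350
  C_32 = −[(0.65)(-0.05) − (-0.25)(-0.15)] = 0.0700
  C_33 = (0.65)(0.90) − (-0.20)(-0.15) = 0.5550
det(I−A) = Σ_j (I−A)_1j·C_1j = (0.65)(0.7425) + (-0.20)(0.1375) + (-0.25)(0.2475) = 0.39325
adj(I−A) = Cᵀ =
  [ 0.7425   0.2825   0.2350]
  [ 0.1375   0.5025   0.0700]
  [ 0.2475   0.3325   0.5550]
(I − A)⁻¹ = adj(I−A) / det(I−A) ≈
  [   1.8881     0.7184     0.5976]
  [   0.3497     1.2778     0.1780]
  [   0.6294     0.8455     1.4113]
x = (I − A)⁻¹ d = adj(I−A)·d / det(I−A), with det(I−A) = 0.39325:
  x_1 = (0.7425·180 + 0.2825·190 + 0.2350·100) / 0.39325 = 210.825 / 0.39325 ≈ 536.109
  x_2 = (0.1375·180 + 0.5025·190 + 0.0700·100) / 0.39325 = 127.225 / 0.39325 ≈ 323.522
  x_3 = (0.2475·180 + 0.3325·190 + 0.5550·100) / 0.39325 = 163.225 / 0.39325 ≈ 415.067

x_1 = 536.109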